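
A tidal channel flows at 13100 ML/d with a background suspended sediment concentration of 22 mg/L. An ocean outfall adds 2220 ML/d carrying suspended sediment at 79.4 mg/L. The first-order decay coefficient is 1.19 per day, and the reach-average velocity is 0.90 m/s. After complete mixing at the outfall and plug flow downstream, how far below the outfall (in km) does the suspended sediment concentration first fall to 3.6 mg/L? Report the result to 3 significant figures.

After mixing, C = (13100·22.00 + 2220·79.40) / 15320 = 464500/15320 = 30.32 mg/L.
Set 30.32·exp(−k·t) = 3.6 → t = ln(30.32/3.6)/k = 154700 s = 42.97 h.
Distance = v·t = 0.90·154700 = 139200 m = 139.2 km.

139 km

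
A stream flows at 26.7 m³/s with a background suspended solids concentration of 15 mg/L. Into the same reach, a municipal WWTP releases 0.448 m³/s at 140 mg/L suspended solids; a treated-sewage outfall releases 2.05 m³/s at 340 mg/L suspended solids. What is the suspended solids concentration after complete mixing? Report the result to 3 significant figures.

After mixing, C = (26.70·15.00 + 0.4480·140.0 + 2.050·340.0) / 29.20 = 1160/29.20 = 39.74 mg/L.

39.7 mg/L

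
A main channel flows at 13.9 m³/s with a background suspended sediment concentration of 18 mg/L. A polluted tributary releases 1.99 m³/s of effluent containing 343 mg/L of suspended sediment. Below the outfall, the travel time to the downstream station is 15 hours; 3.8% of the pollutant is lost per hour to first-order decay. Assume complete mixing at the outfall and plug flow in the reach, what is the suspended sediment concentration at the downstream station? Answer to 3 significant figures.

After mixing, C = (13.90·18.00 + 1.990·343.0) / 15.89 = 932.8/15.89 = 58.70 mg/L.
3.8%/h lost → k = −ln(1 − 0.038) = 0.03874 h⁻¹.
First-order decay: C = 58.70·exp(−k·t) = 58.70·0.5593 = 32.83 mg/L.

32.8 mg/L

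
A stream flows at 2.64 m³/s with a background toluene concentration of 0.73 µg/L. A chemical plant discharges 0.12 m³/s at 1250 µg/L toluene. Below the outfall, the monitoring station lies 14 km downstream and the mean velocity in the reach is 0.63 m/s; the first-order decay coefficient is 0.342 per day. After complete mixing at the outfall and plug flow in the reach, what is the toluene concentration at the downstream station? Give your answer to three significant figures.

50.4 µg/L

Mass balance: C = (2.640·0.7300 + 0.1200·1250) / 2.760 = 151.9/2.760 = 55.05 µg/L.
Travel time t = 14·1000 / 0.63 = 22220 s = 6.173 h.
Applying C = C₀e^(−kt): 55.05 × 0.9158 = 50.41 µg/L.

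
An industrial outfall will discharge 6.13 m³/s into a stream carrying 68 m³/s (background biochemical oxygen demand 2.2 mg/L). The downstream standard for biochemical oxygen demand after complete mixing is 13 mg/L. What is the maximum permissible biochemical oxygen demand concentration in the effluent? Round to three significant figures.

At the limit, (Qr·Cr + Qe·Cₑ)/(Qr + Qe) = 13:
Cₑ = (74.13·13 − 68.00·2.200) / 6.130 = 132.8 mg/L.

133 mg/L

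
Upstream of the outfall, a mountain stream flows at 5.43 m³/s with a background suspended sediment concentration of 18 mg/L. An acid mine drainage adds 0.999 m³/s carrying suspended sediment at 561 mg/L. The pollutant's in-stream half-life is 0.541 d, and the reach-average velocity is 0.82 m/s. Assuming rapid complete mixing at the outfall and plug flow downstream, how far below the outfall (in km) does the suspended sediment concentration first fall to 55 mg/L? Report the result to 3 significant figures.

34.4 km

Conservation of mass: C = (5.430·18.00 + 0.9990·561.0) / 6.429 = 658.2/6.429 = 102.4 mg/L.
Half-life 0.541 d → k = ln 2 / 0.541 = 1.281 d⁻¹.
Set 102.4·exp(−k·t) = 55 → t = ln(102.4/55)/k = 41900 s = 11.64 h.
Distance = v·t = 0.82·41900 = 34360 m = 34.36 km.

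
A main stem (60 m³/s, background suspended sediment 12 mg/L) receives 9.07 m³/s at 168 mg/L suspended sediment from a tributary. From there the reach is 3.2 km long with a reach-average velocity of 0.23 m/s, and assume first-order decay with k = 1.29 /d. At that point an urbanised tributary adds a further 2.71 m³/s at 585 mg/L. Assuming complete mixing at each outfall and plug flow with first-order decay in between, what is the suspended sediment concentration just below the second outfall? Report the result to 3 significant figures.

47.5 mg/L

After mixing, C = (60.00·12.00 + 9.070·168.0) / 69.07 = 2244/69.07 = 32.49 mg/L; combined flow 69.07 m³/s.
Travel time t = 3.2·1000 / 0.23 = 13910 s = 3.865 h.
After decay, C = 32.49 × e^(−kt) = 32.49 × 0.8124 = 26.39 mg/L.
At the second outfall, C = (69.07·26.39 + 2.710·585.0) / (69.07 + 2.710) = 47.48 mg/L.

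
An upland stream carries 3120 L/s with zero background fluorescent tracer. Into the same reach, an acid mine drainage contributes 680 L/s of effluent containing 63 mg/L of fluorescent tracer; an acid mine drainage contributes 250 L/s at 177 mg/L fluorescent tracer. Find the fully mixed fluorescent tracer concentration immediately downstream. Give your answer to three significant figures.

21.5 mg/L

Conservation of mass: C = (3120·0 + 680.0·63.00 + 250.0·177.0) / 4050 = 87090/4050 = 21.50 mg/L.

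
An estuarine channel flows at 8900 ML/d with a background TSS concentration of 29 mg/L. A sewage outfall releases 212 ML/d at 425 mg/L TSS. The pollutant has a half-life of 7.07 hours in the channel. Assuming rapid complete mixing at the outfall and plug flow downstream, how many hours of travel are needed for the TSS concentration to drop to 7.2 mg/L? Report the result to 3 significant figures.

17.0 h

Mixed concentration C = ΣQC/ΣQ = (8900·29.00 + 212.0·425.0) / 9112 = 348200/9112 = 38.21 mg/L.
Half-life 7.07 h → k = ln 2 / 7.07 = 0.09804 h⁻¹ = 2.353 d⁻¹.
38.21·exp(−k·t) = 7.2 → t = ln(38.21/7.2)/k = 61290 s = 17.02 h.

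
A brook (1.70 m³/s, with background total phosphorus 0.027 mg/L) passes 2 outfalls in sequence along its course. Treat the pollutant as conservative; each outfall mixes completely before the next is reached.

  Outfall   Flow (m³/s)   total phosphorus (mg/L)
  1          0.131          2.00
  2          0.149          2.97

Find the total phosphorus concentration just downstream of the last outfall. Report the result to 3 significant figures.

0.379 mg/L

Below outfall 1: Q → 1.831 m³/s, C = (1.700·0.02700 + 0.1310·2.000)/1.831 = 0.1682 mg/L.
Below outfall 2: Q → 1.980 m³/s, C = (1.831·0.1682 + 0.1490·2.970)/1.980 = 0.3790 mg/L.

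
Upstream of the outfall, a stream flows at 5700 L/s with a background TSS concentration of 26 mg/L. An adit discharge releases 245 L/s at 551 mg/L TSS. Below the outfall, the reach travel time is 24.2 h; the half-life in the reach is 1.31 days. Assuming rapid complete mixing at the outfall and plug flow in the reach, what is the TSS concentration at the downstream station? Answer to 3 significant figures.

27.9 mg/L

Conservation of mass: C = (5700·26.00 + 245.0·551.0) / 5945 = 283200/5945 = 47.64 mg/L.
Half-life 1.31 d → k = ln 2 / 1.31 = 0.5291 d⁻¹.
After decay, C = 47.64 × e^(−kt) = 47.64 × 0.5865 = 27.94 mg/L.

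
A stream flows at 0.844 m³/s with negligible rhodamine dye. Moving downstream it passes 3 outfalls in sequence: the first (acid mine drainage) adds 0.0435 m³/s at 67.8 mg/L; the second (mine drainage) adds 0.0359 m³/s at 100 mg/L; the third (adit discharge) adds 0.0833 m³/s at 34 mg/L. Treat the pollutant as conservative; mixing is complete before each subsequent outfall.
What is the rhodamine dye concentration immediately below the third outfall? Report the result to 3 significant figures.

9.31 mg/L

Outfall 1: combined Q = 0.8875 m³/s; C = (0.8440·0 + 0.04350·67.80)/0.8875 = 3.323 mg/L.
Outfall 2: combined Q = 0.9234 m³/s; C = (0.8875·3.323 + 0.03590·100.0)/0.9234 = 7.082 mg/L.
Outfall 3: combined Q = 1.007 m³/s; C = (0.9234·7.082 + 0.08330·34.00)/1.007 = 9.309 mg/L.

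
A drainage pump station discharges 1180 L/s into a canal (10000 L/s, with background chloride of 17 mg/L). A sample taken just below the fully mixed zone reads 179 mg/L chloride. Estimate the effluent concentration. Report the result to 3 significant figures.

Mass balance: 10000·17.00 + 1180·Cₑ = 11180·179.0
→ Cₑ = (11180·179.0 − 10000·17.00) / 1180 = 1552 mg/L.

1550 mg/L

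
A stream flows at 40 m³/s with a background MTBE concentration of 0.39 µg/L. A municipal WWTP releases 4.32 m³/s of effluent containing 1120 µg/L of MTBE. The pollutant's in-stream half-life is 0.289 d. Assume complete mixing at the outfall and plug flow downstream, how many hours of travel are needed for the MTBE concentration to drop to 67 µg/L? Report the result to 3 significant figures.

4.92 h

Mixed concentration C = ΣQC/ΣQ = (40.00·0.3900 + 4.320·1120) / 44.32 = 4854/44.32 = 109.5 µg/L.
Half-life 0.289 d → k = ln 2 / 0.289 = 2.398 d⁻¹.
109.5·exp(−k·t) = 67 → t = ln(109.5/67)/k = 17700 s = 4.918 h.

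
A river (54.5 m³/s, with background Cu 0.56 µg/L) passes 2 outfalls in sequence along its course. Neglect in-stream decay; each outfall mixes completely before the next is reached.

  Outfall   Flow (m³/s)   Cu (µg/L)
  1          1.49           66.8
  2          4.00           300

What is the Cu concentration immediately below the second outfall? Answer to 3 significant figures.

22.2 µg/L

After outfall 1: Q = 54.50 + 1.490 = 55.99 m³/s; C = (54.50·0.5600 + 1.490·66.80)/55.99 = 2.323 µg/L.
After outfall 2: Q = 55.99 + 4.000 = 59.99 m³/s; C = (55.99·2.323 + 4.000·300.0)/59.99 = 22.17 µg/L.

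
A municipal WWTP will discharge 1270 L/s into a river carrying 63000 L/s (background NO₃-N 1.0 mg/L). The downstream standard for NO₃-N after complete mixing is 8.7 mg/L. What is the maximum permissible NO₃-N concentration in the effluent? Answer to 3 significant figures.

At the limit, (Qr·Cr + Qe·Cₑ)/(Qr + Qe) = 8.7:
Cₑ = (64270·8.7 − 63000·1.000) / 1270 = 390.7 mg/L.

391 mg/L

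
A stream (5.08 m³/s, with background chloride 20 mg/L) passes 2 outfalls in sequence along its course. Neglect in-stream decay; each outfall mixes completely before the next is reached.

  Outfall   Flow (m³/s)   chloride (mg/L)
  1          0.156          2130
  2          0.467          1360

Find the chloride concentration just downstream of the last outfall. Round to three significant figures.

Below outfall 1: Q → 5.236 m³/s, C = (5.080·20.00 + 0.1560·2130)/5.236 = 82.86 mg/L.
Below outfall 2: Q → 5.703 m³/s, C = (5.236·82.86 + 0.4670·1360)/5.703 = 187.4 mg/L.

187 mg/L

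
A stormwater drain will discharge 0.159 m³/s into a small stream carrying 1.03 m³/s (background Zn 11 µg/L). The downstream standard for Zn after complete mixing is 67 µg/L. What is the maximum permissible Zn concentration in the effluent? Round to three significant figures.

At the limit, (Qr·Cr + Qe·Cₑ)/(Qr + Qe) = 67:
Cₑ = (1.189·67 − 1.030·11.00) / 0.1590 = 429.8 µg/L.

430 µg/L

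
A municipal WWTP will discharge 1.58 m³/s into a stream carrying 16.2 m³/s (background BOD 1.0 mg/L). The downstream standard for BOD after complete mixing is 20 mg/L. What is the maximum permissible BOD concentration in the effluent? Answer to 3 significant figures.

At the limit, (Qr·Cr + Qe·Cₑ)/(Qr + Qe) = 20:
Cₑ = (17.78·20 − 16.20·1.000) / 1.580 = 214.8 mg/L.

215 mg/L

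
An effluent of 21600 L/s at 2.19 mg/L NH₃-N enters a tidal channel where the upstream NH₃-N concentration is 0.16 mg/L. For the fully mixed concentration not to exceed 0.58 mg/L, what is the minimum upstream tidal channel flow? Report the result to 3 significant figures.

Set C_mix = 0.58: (Q·0.1600 + 21600·2.190) / (Q + 21600) = 0.58
→ Q = 21600·(2.190 − 0.58)/(0.58 − 0.1600) = 82800 L/s.

82800 L/s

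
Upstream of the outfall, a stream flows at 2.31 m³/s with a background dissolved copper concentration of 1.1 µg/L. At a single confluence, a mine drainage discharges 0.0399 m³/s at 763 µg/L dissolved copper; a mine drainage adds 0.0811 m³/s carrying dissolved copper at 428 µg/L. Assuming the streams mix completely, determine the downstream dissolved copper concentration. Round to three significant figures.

Mass balance: C = (2.310·1.100 + 0.03990·763.0 + 0.08110·428.0) / 2.431 = 67.70/2.431 = 27.85 µg/L.

27.8 µg/L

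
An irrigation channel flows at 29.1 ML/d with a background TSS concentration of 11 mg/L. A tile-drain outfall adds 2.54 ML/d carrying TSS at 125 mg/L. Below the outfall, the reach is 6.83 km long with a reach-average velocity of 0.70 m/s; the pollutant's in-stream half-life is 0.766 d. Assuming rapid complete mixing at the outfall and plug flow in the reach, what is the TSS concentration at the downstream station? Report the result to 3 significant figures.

Mass balance: C = (29.10·11.00 + 2.540·125.0) / 31.64 = 637.6/31.64 = 20.15 mg/L.
Travel time t = 6.83·1000 / 0.70 = 9757 s = 2.710 h.
Half-life 0.766 d → k = ln 2 / 0.766 = 0.9049 d⁻¹.
Applying C = C₀e^(−kt): 20.15 × 0.9029 = 18.19 mg/L.

18.2 mg/L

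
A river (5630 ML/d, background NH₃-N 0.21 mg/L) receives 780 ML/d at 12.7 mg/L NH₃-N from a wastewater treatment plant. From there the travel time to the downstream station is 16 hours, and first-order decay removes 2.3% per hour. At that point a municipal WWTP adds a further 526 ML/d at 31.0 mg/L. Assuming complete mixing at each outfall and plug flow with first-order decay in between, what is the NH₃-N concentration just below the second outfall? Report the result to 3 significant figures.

After mixing, C = (5630·0.2100 + 780.0·12.70) / 6410 = 11090/6410 = 1.730 mg/L; combined flow 6410 ML/d.
2.3%/h lost → k = −ln(1 − 0.023) = 0.02327 h⁻¹.
Decay over the reach: 1.730·exp(−kt) = 1.730·0.6891 = 1.192 mg/L.
At the second outfall, C = (6410·1.192 + 526.0·31.00) / (6410 + 526.0) = 3.453 mg/L.

3.45 mg/L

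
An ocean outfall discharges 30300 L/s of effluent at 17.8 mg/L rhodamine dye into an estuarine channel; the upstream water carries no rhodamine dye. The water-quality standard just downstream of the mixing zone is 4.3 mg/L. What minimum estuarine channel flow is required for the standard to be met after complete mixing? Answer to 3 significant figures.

95100 L/s

Set C_mix = 4.3: (Q·0 + 30300·17.80) / (Q + 30300) = 4.3
→ Q = 30300·(17.80 − 4.3)/(4.3 − 0) = 95130 L/s.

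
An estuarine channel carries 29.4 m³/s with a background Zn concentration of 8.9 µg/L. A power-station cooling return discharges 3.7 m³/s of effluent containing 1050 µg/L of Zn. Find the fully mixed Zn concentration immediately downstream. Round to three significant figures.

125 µg/L

Conservation of mass: C = (29.40·8.900 + 3.700·1050) / 33.10 = 4147/33.10 = 125.3 µg/L.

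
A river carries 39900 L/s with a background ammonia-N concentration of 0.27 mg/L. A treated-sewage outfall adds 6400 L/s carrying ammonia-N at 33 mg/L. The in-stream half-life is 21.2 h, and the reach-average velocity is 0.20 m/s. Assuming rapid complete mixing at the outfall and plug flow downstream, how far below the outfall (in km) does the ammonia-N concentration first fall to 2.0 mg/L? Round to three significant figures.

19.3 km

After mixing, C = (39900·0.2700 + 6400·33.00) / 46300 = 222000/46300 = 4.794 mg/L.
Half-life 21.2 h → k = ln 2 / 21.2 = 0.03270 h⁻¹ = 0.7847 d⁻¹.
Set 4.794·exp(−k·t) = 2.0 → t = ln(4.794/2.0)/k = 96260 s = 26.74 h.
Distance = v·t = 0.20·96260 = 19250 m = 19.25 km.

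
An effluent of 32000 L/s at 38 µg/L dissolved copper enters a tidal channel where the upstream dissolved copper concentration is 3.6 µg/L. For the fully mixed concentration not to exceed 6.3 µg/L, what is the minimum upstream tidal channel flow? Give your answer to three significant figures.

376000 L/s

Set C_mix = 6.3: (Q·3.600 + 32000·38.00) / (Q + 32000) = 6.3
→ Q = 32000·(38.00 − 6.3)/(6.3 − 3.600) = 375700 L/s.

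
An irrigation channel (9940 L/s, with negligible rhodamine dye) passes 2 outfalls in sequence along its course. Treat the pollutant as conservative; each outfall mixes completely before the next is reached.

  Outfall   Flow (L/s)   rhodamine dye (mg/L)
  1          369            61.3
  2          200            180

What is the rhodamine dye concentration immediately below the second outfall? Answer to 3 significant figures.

After outfall 1: Q = 9940 + 369.0 = 10310 L/s; C = (9940·0 + 369.0·61.30)/10310 = 2.194 mg/L.
After outfall 2: Q = 10310 + 200.0 = 10510 L/s; C = (10310·2.194 + 200.0·180.0)/10510 = 5.578 mg/L.

5.58 mg/L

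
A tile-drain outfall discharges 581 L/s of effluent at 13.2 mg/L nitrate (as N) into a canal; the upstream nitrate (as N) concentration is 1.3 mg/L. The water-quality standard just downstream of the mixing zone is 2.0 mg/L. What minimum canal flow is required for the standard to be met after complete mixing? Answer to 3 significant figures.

9300 L/s

Set C_mix = 2.0: (Q·1.300 + 581.0·13.20) / (Q + 581.0) = 2.0
→ Q = 581.0·(13.20 − 2.0)/(2.0 − 1.300) = 9296 L/s.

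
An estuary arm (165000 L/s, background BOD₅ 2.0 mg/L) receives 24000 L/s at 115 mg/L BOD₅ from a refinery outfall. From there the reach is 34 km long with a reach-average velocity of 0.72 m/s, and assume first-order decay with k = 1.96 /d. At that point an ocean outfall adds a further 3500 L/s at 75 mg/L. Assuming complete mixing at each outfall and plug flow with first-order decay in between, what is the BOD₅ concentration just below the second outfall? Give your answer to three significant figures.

6.86 mg/L

Mass balance: C = (165000·2.000 + 24000·115.0) / 189000 = 3090000/189000 = 16.35 mg/L; combined flow 189000 L/s.
Travel time t = 34·1000 / 0.72 = 47220 s = 13.12 h.
Decay over the reach: 16.35·exp(−kt) = 16.35·0.3426 = 5.601 mg/L.
At the second outfall, C = (189000·5.601 + 3500·75.00) / (189000 + 3500) = 6.863 mg/L.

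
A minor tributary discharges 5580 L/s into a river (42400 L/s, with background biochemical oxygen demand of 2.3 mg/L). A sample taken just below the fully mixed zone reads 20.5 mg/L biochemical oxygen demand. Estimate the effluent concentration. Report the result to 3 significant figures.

159 mg/L

Mass balance: 42400·2.300 + 5580·Cₑ = 47980·20.50
→ Cₑ = (47980·20.50 − 42400·2.300) / 5580 = 158.8 mg/L.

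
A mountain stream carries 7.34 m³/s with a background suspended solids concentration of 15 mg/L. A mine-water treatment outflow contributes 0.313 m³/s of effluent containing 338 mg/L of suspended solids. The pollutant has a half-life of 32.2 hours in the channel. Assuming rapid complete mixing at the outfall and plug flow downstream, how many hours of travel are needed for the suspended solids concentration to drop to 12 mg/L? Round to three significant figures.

39.7 h

Mixed concentration C = ΣQC/ΣQ = (7.340·15.00 + 0.3130·338.0) / 7.653 = 215.9/7.653 = 28.21 mg/L.
Half-life 32.2 h → k = ln 2 / 32.2 = 0.02153 h⁻¹ = 0.5166 d⁻¹.
28.21·exp(−k·t) = 12 → t = ln(28.21/12)/k = 143000 s = 39.71 h.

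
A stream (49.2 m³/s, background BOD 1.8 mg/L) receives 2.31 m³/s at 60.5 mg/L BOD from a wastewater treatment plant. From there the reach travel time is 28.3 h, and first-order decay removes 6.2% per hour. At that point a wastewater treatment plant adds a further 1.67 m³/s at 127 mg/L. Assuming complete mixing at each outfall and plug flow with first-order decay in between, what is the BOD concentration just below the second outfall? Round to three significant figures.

4.69 mg/L

Mixed concentration C = ΣQC/ΣQ = (49.20·1.800 + 2.310·60.50) / 51.51 = 228.3/51.51 = 4.432 mg/L; combined flow 51.51 m³/s.
6.2%/h lost → k = −ln(1 − 0.062) = 0.06401 h⁻¹.
After decay, C = 4.432 × e^(−kt) = 4.432 × 0.1634 = 0.7244 mg/L.
At the second outfall, C = (51.51·0.7244 + 1.670·127.0) / (51.51 + 1.670) = 4.690 mg/L.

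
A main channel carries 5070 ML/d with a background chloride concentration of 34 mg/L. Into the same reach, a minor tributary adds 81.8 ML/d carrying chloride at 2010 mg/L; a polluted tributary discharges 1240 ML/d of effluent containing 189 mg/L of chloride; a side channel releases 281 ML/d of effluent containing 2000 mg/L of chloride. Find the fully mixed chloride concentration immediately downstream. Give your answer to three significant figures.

170 mg/L

Flow-weighted average: C = (5070·34.00 + 81.80·2010 + 1240·189.0 + 281.0·2000) / 6673 = 1133000/6673 = 169.8 mg/L.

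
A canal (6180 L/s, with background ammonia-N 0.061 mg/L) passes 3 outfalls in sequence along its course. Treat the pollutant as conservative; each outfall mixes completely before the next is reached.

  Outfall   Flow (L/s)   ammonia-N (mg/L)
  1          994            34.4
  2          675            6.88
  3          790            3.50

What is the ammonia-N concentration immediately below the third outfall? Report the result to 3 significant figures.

4.86 mg/L

After outfall 1: Q = 6180 + 994.0 = 7174 L/s; C = (6180·0.06100 + 994.0·34.40)/7174 = 4.819 mg/L.
After outfall 2: Q = 7174 + 675.0 = 7849 L/s; C = (7174·4.819 + 675.0·6.880)/7849 = 4.996 mg/L.
After outfall 3: Q = 7849 + 790.0 = 8639 L/s; C = (7849·4.996 + 790.0·3.500)/8639 = 4.859 mg/L.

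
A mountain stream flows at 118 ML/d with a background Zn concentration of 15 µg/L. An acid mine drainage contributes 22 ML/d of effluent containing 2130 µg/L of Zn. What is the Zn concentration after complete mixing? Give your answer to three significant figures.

Mixed concentration C = ΣQC/ΣQ = (118.0·15.00 + 22.00·2130) / 140.0 = 48630/140.0 = 347.4 µg/L.

347 µg/L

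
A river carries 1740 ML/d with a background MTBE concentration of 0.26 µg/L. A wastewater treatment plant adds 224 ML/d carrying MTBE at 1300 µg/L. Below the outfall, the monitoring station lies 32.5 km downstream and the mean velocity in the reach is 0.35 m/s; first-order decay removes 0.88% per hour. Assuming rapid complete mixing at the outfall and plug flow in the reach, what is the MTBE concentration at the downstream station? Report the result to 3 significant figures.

118 µg/L

Flow-weighted average: C = (1740·0.2600 + 224.0·1300) / 1964 = 291700/1964 = 148.5 µg/L.
Travel time t = 32.5·1000 / 0.35 = 92860 s = 25.79 h.
0.88%/h lost → k = −ln(1 − 0.0088) = 0.008839 h⁻¹.
First-order decay: C = 148.5·exp(−k·t) = 148.5·0.7961 = 118.2 µg/L.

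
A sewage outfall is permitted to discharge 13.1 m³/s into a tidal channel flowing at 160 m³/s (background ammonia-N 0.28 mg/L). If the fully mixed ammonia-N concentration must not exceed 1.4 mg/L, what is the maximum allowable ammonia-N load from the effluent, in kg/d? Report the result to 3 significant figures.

17100 kg/d

Mass balance at the limit: 160.0·0.2800 + 13.10·Cₑ = 173.1·1.4 → Cₑ = 15.08 mg/L.
Load = 13.10 m³/s × 15.08 g/m³ × 86 400 s/d = 17070 kg/d.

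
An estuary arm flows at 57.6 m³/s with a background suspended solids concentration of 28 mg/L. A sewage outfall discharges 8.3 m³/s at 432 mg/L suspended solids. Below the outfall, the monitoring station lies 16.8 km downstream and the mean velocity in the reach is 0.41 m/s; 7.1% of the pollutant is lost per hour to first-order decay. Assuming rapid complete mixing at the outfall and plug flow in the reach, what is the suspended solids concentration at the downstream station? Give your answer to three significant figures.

Conservation of mass: C = (57.60·28.00 + 8.300·432.0) / 65.90 = 5198/65.90 = 78.88 mg/L.
Travel time t = 16.8·1000 / 0.41 = 40980 s = 11.38 h.
7.1%/h lost → k = −ln(1 − 0.071) = 0.07365 h⁻¹.
Applying C = C₀e^(−kt): 78.88 × 0.4325 = 34.11 mg/L.

34.1 mg/L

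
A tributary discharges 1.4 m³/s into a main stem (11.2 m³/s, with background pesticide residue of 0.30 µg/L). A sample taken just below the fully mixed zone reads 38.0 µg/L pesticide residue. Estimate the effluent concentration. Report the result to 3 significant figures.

Mass balance: 11.20·0.3000 + 1.400·Cₑ = 12.60·38.00
→ Cₑ = (12.60·38.00 − 11.20·0.3000) / 1.400 = 339.6 µg/L.

340 µg/L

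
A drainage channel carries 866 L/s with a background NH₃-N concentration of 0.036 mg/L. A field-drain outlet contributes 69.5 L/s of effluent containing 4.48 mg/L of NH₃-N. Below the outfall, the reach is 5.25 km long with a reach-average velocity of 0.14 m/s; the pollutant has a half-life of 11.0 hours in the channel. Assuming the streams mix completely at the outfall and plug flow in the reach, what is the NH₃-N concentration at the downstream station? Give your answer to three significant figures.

0.190 mg/L

Mass balance: C = (866.0·0.03600 + 69.50·4.480) / 935.5 = 342.5/935.5 = 0.3662 mg/L.
Travel time t = 5.25·1000 / 0.14 = 37500 s = 10.42 h.
Half-life 11.0 h → k = ln 2 / 11.0 = 0.06301 h⁻¹ = 1.512 d⁻¹.
First-order decay: C = 0.3662·exp(−k·t) = 0.3662·0.5187 = 0.1899 mg/L.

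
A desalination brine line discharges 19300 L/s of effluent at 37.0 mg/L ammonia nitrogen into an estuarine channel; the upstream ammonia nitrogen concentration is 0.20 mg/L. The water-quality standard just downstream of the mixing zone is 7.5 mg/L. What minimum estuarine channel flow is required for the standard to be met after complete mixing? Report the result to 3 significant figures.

78000 L/s

Set C_mix = 7.5: (Q·0.2000 + 19300·37.00) / (Q + 19300) = 7.5
→ Q = 19300·(37.00 − 7.5)/(7.5 − 0.2000) = 77990 L/s.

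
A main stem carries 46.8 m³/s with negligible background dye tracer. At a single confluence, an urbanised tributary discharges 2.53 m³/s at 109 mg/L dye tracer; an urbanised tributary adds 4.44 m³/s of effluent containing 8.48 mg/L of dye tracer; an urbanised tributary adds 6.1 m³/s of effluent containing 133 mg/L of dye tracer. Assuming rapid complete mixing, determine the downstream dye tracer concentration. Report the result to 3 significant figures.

18.8 mg/L

Mass balance: C = (46.80·0 + 2.530·109.0 + 4.440·8.480 + 6.100·133.0) / 59.87 = 1125/59.87 = 18.79 mg/L.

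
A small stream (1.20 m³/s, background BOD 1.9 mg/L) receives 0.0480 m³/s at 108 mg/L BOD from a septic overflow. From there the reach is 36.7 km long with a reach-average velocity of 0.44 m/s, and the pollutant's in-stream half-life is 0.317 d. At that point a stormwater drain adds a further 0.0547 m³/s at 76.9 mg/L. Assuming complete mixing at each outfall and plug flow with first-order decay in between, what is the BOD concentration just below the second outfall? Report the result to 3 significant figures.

3.92 mg/L

Mass balance: C = (1.200·1.900 + 0.04800·108.0) / 1.248 = 7.464/1.248 = 5.981 mg/L; combined flow 1.248 m³/s.
Travel time t = 36.7·1000 / 0.44 = 83410 s = 23.17 h.
Half-life 0.317 d → k = ln 2 / 0.317 = 2.187 d⁻¹.
Applying C = C₀e^(−kt): 5.981 × 0.1211 = 0.7245 mg/L.
At the second outfall, C = (1.248·0.7245 + 0.05470·76.90) / (1.248 + 0.05470) = 3.923 mg/L.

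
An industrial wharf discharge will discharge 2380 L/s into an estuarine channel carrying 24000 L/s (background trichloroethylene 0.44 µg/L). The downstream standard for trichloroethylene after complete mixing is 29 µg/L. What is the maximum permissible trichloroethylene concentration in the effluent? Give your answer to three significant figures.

At the limit, (Qr·Cr + Qe·Cₑ)/(Qr + Qe) = 29:
Cₑ = (26380·29 − 24000·0.4400) / 2380 = 317.0 µg/L.

317 µg/L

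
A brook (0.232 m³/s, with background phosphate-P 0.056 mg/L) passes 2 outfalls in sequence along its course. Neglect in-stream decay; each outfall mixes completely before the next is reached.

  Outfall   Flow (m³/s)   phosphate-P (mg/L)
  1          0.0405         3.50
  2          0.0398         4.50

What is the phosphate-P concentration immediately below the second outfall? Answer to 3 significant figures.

1.07 mg/L

Below outfall 1: Q → 0.2725 m³/s, C = (0.2320·0.05600 + 0.04050·3.500)/0.2725 = 0.5679 mg/L.
Below outfall 2: Q → 0.3123 m³/s, C = (0.2725·0.5679 + 0.03980·4.500)/0.3123 = 1.069 mg/L.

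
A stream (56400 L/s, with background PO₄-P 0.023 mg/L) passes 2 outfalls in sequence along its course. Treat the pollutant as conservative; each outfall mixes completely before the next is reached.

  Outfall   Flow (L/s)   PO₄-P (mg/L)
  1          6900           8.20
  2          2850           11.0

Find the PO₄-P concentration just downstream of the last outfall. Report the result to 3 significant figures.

After outfall 1: Q = 56400 + 6900 = 63300 L/s; C = (56400·0.02300 + 6900·8.200)/63300 = 0.9143 mg/L.
After outfall 2: Q = 63300 + 2850 = 66150 L/s; C = (63300·0.9143 + 2850·11.00)/66150 = 1.349 mg/L.

1.35 mg/L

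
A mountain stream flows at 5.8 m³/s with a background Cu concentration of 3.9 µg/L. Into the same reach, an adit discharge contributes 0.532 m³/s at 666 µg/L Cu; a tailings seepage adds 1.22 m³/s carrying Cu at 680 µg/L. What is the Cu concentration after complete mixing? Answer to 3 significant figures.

Mass balance: C = (5.800·3.900 + 0.5320·666.0 + 1.220·680.0) / 7.552 = 1207/7.552 = 159.8 µg/L.

160 µg/L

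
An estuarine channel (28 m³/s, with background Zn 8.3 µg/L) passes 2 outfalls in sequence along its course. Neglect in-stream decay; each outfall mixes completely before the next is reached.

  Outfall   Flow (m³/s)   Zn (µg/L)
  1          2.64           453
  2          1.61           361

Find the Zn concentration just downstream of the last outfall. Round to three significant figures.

Outfall 1: combined Q = 30.64 m³/s; C = (28.00·8.300 + 2.640·453.0)/30.64 = 46.62 µg/L.
Outfall 2: combined Q = 32.25 m³/s; C = (30.64·46.62 + 1.610·361.0)/32.25 = 62.31 µg/L.

62.3 µg/L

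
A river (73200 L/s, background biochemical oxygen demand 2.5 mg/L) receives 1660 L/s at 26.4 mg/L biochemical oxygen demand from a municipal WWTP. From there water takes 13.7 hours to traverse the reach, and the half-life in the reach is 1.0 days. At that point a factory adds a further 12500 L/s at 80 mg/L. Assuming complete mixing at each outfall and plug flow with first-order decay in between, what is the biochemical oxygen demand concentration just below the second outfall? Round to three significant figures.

Flow-weighted average: C = (73200·2.500 + 1660·26.40) / 74860 = 226800/74860 = 3.030 mg/L; combined flow 74860 L/s.
Half-life 1.0 d → k = ln 2 / 1.0 = 0.6931 d⁻¹.
Decay over the reach: 3.030·exp(−kt) = 3.030·0.6732 = 2.040 mg/L.
At the second outfall, C = (74860·2.040 + 12500·80.00) / (74860 + 12500) = 13.19 mg/L.

13.2 mg/L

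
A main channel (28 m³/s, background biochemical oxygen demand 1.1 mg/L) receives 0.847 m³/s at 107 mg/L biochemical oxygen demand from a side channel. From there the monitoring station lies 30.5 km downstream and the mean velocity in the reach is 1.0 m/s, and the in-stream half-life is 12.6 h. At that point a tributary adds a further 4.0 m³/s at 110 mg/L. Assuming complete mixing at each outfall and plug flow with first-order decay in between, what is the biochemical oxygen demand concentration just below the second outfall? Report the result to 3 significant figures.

15.7 mg/L

Conservation of mass: C = (28.00·1.100 + 0.8470·107.0) / 28.85 = 121.4/28.85 = 4.209 mg/L; combined flow 28.85 m³/s.
Travel time t = 30.5·1000 / 1.0 = 30500 s = 8.472 h.
Half-life 12.6 h → k = ln 2 / 12.6 = 0.05501 h⁻¹ = 1.320 d⁻¹.
Applying C = C₀e^(−kt): 4.209 × 0.6275 = 2.641 mg/L.
At the second outfall, C = (28.85·2.641 + 4.000·110.0) / (28.85 + 4.000) = 15.72 mg/L.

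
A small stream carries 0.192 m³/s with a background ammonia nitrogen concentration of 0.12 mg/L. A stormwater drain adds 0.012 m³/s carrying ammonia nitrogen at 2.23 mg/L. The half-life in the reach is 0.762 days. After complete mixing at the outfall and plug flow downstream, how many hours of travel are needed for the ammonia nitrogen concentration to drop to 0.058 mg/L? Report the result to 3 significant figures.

37.9 h

Conservation of mass: C = (0.1920·0.1200 + 0.01200·2.230) / 0.2040 = 0.04980/0.2040 = 0.2441 mg/L.
Half-life 0.762 d → k = ln 2 / 0.762 = 0.9096 d⁻¹.
0.2441·exp(−k·t) = 0.058 → t = ln(0.2441/0.058)/k = 136500 s = 37.92 h.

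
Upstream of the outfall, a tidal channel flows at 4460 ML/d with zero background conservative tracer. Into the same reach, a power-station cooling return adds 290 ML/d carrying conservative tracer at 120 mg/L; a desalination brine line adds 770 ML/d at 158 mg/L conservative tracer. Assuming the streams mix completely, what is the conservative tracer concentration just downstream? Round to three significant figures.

After mixing, C = (4460·0 + 290.0·120.0 + 770.0·158.0) / 5520 = 156500/5520 = 28.34 mg/L.

28.3 mg/L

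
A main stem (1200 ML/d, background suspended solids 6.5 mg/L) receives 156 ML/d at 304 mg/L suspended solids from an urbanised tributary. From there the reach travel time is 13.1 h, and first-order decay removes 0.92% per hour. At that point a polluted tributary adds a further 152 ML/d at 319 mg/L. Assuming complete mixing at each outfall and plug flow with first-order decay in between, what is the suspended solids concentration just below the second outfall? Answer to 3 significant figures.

64.6 mg/L

After mixing, C = (1200·6.500 + 156.0·304.0) / 1356 = 55220/1356 = 40.73 mg/L; combined flow 1356 ML/d.
0.92%/h lost → k = −ln(1 − 0.0092) = 0.009243 h⁻¹.
After decay, C = 40.73 × e^(−kt) = 40.73 × 0.8860 = 36.08 mg/L.
At the second outfall, C = (1356·36.08 + 152.0·319.0) / (1356 + 152.0) = 64.60 mg/L.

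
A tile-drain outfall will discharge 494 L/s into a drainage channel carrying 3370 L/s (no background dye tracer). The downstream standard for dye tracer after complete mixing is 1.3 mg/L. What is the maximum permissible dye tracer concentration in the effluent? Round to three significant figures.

10.2 mg/L

At the limit, (Qr·Cr + Qe·Cₑ)/(Qr + Qe) = 1.3:
Cₑ = (3864·1.3 − 3370·0) / 494.0 = 10.17 mg/L.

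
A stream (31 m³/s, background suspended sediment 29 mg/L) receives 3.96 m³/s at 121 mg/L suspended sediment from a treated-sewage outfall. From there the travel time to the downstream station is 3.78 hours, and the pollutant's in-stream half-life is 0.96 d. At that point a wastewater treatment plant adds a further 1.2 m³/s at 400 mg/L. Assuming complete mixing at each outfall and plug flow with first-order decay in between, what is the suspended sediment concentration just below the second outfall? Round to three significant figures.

47.3 mg/L

Conservation of mass: C = (31.00·29.00 + 3.960·121.0) / 34.96 = 1378/34.96 = 39.42 mg/L; combined flow 34.96 m³/s.
Half-life 0.96 d → k = ln 2 / 0.96 = 0.7220 d⁻¹.
After decay, C = 39.42 × e^(−kt) = 39.42 × 0.8925 = 35.18 mg/L.
At the second outfall, C = (34.96·35.18 + 1.200·400.0) / (34.96 + 1.200) = 47.29 mg/L.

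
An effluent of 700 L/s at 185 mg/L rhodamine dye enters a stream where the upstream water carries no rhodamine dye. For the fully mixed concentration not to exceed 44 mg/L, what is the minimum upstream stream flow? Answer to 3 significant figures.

2240 L/s

Set C_mix = 44: (Q·0 + 700.0·185.0) / (Q + 700.0) = 44
→ Q = 700.0·(185.0 − 44)/(44 − 0) = 2243 L/s.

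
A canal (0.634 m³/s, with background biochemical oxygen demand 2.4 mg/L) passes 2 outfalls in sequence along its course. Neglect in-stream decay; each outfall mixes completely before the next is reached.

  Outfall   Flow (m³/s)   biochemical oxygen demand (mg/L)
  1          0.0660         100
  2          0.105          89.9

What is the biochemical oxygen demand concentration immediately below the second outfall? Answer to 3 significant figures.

21.8 mg/L

Outfall 1: combined Q = 0.7000 m³/s; C = (0.6340·2.400 + 0.06600·100.0)/0.7000 = 11.60 mg/L.
Outfall 2: combined Q = 0.8050 m³/s; C = (0.7000·11.60 + 0.1050·89.90)/0.8050 = 21.82 mg/L.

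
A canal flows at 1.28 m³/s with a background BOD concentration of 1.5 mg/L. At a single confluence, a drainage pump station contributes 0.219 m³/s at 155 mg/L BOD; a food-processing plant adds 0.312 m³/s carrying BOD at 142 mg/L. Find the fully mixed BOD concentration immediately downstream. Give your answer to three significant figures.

44.3 mg/L

Mass balance: C = (1.280·1.500 + 0.2190·155.0 + 0.3120·142.0) / 1.811 = 80.17/1.811 = 44.27 mg/L.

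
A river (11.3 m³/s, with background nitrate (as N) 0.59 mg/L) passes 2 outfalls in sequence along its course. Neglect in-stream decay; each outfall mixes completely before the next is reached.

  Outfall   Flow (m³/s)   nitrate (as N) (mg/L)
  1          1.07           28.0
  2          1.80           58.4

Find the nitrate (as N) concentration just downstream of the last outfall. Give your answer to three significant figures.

10.0 mg/L

After outfall 1: Q = 11.30 + 1.070 = 12.37 m³/s; C = (11.30·0.5900 + 1.070·28.00)/12.37 = 2.961 mg/L.
After outfall 2: Q = 12.37 + 1.800 = 14.17 m³/s; C = (12.37·2.961 + 1.800·58.40)/14.17 = 10.00 mg/L.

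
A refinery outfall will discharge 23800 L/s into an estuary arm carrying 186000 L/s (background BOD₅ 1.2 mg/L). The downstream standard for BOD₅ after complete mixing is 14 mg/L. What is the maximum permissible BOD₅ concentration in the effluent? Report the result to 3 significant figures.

At the limit, (Qr·Cr + Qe·Cₑ)/(Qr + Qe) = 14:
Cₑ = (209800·14 − 186000·1.200) / 23800 = 114.0 mg/L.

114 mg/L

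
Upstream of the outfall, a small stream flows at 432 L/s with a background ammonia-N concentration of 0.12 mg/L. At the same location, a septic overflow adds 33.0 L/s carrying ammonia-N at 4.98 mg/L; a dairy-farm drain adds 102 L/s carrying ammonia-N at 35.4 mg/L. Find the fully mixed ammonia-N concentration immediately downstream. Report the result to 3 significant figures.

6.75 mg/L

Flow-weighted average: C = (432.0·0.1200 + 33.00·4.980 + 102.0·35.40) / 567.0 = 3827/567.0 = 6.750 mg/L.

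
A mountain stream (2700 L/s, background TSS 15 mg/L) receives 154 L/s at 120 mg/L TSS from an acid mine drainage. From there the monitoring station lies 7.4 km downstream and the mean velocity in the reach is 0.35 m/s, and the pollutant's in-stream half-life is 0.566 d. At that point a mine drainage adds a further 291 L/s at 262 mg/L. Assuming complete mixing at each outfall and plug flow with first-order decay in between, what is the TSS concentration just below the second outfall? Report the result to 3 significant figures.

Mixed concentration C = ΣQC/ΣQ = (2700·15.00 + 154.0·120.0) / 2854 = 58980/2854 = 20.67 mg/L; combined flow 2854 L/s.
Travel time t = 7.4·1000 / 0.35 = 21140 s = 5.873 h.
Half-life 0.566 d → k = ln 2 / 0.566 = 1.225 d⁻¹.
Decay over the reach: 20.67·exp(−kt) = 20.67·0.7411 = 15.31 mg/L.
Second outfall: C = (2854·15.31 + 291.0·262.0)/3145 = 38.14 mg/L.

38.1 mg/L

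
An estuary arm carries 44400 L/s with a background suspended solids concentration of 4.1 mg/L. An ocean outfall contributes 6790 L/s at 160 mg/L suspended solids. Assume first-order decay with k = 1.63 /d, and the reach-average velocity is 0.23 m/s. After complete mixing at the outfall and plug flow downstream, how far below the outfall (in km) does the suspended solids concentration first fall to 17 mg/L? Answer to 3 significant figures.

After mixing, C = (44400·4.100 + 6790·160.0) / 51190 = 1268000/51190 = 24.78 mg/L.
Set 24.78·exp(−k·t) = 17 → t = ln(24.78/17)/k = 19970 s = 5.548 h.
Distance = v·t = 0.23·19970 = 4594 m = 4.594 km.

4.59 km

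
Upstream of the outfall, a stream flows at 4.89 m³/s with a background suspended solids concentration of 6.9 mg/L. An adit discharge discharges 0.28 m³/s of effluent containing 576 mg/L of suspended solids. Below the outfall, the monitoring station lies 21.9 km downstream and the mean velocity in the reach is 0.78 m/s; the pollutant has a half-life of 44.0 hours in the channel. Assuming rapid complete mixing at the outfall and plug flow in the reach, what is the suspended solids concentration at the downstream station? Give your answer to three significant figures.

33.4 mg/L

Conservation of mass: C = (4.890·6.900 + 0.2800·576.0) / 5.170 = 195.0/5.170 = 37.72 mg/L.
Travel time t = 21.9·1000 / 0.78 = 28080 s = 7.799 h.
Half-life 44.0 h → k = ln 2 / 44.0 = 0.01575 h⁻¹ = 0.3781 d⁻¹.
Decay over the reach: 37.72·exp(−kt) = 37.72·0.8844 = 33.36 mg/L.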